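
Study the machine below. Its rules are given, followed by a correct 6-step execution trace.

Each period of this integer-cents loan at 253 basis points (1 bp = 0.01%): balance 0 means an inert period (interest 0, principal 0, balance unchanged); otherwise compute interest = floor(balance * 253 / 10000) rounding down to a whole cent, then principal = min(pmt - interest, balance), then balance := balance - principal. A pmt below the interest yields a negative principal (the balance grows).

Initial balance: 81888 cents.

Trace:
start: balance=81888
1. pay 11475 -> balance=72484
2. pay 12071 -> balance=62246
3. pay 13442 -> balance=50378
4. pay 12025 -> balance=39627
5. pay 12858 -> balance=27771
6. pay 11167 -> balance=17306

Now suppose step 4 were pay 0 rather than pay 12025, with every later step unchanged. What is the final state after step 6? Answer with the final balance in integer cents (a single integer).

29947

(re-executing from step 4 with the substitution; state before step 4: balance=50378)
4. pay 0 -> balance=51652
5. pay 12858 -> balance=40100
6. pay 11167 -> balance=29947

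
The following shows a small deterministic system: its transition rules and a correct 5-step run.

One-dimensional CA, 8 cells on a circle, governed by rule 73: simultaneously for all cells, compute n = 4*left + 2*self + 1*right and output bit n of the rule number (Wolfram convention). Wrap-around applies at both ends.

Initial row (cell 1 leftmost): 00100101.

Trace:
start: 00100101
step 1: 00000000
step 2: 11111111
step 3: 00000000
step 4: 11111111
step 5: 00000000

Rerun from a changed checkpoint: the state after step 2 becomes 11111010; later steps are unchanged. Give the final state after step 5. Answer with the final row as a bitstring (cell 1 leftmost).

state after step 2 := 11111010
step 3: 10001000
step 4: 00100010
step 5: 10001000

10001000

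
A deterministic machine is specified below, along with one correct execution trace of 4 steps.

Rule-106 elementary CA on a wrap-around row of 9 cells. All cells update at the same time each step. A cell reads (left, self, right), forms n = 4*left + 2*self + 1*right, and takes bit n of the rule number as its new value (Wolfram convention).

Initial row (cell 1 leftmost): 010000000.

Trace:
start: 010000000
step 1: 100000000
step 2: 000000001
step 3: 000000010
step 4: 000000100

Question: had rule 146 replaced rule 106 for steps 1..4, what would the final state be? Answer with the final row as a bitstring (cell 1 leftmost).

(re-executing steps 1..4 under rule 146; state before step 1: 010000000)
step 1: 101000000
step 2: 000100001
step 3: 101010010
step 4: 000001100

000001100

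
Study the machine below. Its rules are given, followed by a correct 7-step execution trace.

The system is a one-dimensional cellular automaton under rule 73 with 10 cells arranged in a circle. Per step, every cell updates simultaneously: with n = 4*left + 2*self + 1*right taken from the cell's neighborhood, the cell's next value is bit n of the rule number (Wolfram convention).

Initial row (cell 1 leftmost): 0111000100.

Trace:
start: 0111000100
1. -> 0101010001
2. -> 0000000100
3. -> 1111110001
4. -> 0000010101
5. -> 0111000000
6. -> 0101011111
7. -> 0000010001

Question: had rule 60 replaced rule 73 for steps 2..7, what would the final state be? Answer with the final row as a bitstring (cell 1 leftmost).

(re-executing steps 2..7 under rule 60; state before step 2: 0101010001)
2. -> 1111111001
3. -> 0000000101
4. -> 1000000111
5. -> 0100000100
6. -> 0110000110
7. -> 0101000101

0101000101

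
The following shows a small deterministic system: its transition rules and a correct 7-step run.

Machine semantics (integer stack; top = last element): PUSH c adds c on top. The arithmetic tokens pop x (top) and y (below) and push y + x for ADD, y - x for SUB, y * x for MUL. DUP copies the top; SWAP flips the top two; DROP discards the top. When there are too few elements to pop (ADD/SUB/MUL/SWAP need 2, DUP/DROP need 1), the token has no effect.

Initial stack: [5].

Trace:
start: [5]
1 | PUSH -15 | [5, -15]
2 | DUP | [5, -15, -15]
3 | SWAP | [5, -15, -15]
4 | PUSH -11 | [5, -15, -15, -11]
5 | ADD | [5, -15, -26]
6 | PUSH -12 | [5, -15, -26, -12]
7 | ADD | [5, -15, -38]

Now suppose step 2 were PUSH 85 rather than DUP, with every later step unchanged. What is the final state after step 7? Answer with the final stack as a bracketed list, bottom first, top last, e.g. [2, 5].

(re-executing from step 2 with the substitution; state before step 2: [5, -15])
2 | PUSH 85 | [5, -15, 85]
3 | SWAP | [5, 85, -15]
4 | PUSH -11 | [5, 85, -15, -11]
5 | ADD | [5, 85, -26]
6 | PUSH -12 | [5, 85, -26, -12]
7 | ADD | [5, 85, -38]

[5, 85, -38]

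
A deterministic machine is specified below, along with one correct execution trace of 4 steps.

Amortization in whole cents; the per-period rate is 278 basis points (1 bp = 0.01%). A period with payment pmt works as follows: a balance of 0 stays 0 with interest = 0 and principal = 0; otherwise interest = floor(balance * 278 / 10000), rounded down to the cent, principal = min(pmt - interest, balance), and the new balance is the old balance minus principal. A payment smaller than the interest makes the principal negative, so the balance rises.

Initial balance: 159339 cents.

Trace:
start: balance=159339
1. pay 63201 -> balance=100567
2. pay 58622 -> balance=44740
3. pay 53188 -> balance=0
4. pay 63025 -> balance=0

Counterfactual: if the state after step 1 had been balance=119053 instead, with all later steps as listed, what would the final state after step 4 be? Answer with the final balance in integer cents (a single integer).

0

state after step 1 := balance=119053
2. pay 58622 -> balance=63740
3. pay 53188 -> balance=12323
4. pay 63025 -> balance=0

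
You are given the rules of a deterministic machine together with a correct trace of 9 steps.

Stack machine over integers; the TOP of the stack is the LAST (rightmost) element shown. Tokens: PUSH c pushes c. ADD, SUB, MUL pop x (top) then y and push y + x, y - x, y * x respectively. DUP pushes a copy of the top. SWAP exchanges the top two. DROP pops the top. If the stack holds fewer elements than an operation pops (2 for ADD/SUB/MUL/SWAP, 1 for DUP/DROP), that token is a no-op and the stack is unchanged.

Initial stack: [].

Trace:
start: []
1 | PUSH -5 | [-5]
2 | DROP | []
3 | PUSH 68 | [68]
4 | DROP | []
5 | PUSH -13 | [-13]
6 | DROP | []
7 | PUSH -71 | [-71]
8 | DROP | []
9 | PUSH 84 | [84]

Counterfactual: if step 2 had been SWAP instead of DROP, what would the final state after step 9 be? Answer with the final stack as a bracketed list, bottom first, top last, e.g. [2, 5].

(re-executing from step 2 with the substitution; state before step 2: [-5])
2 | SWAP | [-5]
3 | PUSH 68 | [-5, 68]
4 | DROP | [-5]
5 | PUSH -13 | [-5, -13]
6 | DROP | [-5]
7 | PUSH -71 | [-5, -71]
8 | DROP | [-5]
9 | PUSH 84 | [-5, 84]

[-5, 84]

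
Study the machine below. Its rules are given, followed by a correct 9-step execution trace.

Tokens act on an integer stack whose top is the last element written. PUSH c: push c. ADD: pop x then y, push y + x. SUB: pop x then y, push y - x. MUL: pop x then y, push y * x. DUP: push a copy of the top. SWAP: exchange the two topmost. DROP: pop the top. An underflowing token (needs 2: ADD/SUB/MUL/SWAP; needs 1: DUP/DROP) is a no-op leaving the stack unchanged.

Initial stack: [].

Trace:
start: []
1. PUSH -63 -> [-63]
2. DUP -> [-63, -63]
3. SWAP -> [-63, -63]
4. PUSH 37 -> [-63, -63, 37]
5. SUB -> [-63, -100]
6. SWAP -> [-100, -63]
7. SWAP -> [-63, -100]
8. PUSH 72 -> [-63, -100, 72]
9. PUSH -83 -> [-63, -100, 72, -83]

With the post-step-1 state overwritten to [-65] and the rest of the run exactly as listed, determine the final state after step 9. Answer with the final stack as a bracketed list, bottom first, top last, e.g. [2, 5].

state after step 1 := [-65]
2. DUP -> [-65, -65]
3. SWAP -> [-65, -65]
4. PUSH 37 -> [-65, -65, 37]
5. SUB -> [-65, -102]
6. SWAP -> [-102, -65]
7. SWAP -> [-65, -102]
8. PUSH 72 -> [-65, -102, 72]
9. PUSH -83 -> [-65, -102, 72, -83]

[-65, -102, 72, -83]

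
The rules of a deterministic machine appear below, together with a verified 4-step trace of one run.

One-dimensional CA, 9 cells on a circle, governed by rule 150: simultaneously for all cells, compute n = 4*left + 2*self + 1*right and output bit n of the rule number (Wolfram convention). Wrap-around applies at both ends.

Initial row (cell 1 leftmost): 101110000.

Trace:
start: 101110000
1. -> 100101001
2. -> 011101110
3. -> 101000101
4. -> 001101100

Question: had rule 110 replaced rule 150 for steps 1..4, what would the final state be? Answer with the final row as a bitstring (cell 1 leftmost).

111111101

(re-executing steps 1..4 under rule 110; state before step 1: 101110000)
1. -> 111010001
2. -> 001110011
3. -> 011010111
4. -> 111111101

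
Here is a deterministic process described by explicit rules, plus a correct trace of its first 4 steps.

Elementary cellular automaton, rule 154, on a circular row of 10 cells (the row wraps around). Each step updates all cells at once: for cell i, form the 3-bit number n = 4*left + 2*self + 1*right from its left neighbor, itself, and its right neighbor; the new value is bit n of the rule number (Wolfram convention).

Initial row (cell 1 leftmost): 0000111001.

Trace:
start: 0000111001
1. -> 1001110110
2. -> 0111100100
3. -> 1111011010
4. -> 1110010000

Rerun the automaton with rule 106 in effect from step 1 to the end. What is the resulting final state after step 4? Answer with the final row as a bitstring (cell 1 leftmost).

(re-executing steps 1..4 under rule 106; state before step 1: 0000111001)
1. -> 0001101010
2. -> 0011110100
3. -> 0110011000
4. -> 1110111000

1110111000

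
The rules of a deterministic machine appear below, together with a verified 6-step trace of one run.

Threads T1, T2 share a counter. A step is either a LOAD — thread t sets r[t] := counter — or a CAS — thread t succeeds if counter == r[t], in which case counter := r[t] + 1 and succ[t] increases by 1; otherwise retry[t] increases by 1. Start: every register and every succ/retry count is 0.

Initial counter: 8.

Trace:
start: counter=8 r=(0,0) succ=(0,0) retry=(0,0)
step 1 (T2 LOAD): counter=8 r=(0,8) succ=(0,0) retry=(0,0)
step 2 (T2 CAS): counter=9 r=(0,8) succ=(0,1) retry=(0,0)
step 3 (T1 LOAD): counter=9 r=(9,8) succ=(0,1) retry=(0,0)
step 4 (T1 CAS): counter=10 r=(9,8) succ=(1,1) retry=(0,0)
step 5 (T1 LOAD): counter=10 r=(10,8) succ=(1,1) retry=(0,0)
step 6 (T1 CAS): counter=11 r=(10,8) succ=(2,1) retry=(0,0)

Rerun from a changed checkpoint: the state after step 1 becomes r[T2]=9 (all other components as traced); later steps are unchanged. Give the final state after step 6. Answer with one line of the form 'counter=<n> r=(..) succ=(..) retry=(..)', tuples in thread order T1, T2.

state after step 1 := counter=8 r=(0,9) succ=(0,0) retry=(0,0)
step 2 (T2 CAS): counter=8 r=(0,9) succ=(0,0) retry=(0,1)
step 3 (T1 LOAD): counter=8 r=(8,9) succ=(0,0) retry=(0,1)
step 4 (T1 CAS): counter=9 r=(8,9) succ=(1,0) retry=(0,1)
step 5 (T1 LOAD): counter=9 r=(9,9) succ=(1,0) retry=(0,1)
step 6 (T1 CAS): counter=10 r=(9,9) succ=(2,0) retry=(0,1)

counter=10 r=(9,9) succ=(2,0) retry=(0,1)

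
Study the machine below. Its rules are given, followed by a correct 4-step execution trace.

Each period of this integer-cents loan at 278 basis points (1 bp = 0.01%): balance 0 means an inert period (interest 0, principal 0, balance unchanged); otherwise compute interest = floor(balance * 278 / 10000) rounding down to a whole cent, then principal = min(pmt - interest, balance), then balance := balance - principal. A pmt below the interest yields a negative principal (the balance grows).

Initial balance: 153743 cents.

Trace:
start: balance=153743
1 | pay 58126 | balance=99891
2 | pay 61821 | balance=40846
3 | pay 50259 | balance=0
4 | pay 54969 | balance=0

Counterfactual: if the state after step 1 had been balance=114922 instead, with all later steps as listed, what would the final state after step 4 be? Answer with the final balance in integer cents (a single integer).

state after step 1 := balance=114922
2 | pay 61821 | balance=56295
3 | pay 50259 | balance=7601
4 | pay 54969 | balance=0

0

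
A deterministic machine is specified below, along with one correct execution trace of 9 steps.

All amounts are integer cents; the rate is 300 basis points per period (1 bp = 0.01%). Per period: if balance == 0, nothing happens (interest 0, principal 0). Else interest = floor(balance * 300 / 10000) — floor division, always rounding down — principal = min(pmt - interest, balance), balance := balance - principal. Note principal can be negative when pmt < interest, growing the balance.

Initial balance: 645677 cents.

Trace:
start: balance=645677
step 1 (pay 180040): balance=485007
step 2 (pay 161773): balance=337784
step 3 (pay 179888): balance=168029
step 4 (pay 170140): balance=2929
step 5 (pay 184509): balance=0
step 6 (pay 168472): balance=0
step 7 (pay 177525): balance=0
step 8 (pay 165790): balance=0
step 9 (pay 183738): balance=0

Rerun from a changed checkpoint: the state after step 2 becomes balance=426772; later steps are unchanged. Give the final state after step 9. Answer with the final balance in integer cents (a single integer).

state after step 2 := balance=426772
step 3 (pay 179888): balance=259687
step 4 (pay 170140): balance=97337
step 5 (pay 184509): balance=0
step 6 (pay 168472): balance=0
step 7 (pay 177525): balance=0
step 8 (pay 165790): balance=0
step 9 (pay 183738): balance=0

0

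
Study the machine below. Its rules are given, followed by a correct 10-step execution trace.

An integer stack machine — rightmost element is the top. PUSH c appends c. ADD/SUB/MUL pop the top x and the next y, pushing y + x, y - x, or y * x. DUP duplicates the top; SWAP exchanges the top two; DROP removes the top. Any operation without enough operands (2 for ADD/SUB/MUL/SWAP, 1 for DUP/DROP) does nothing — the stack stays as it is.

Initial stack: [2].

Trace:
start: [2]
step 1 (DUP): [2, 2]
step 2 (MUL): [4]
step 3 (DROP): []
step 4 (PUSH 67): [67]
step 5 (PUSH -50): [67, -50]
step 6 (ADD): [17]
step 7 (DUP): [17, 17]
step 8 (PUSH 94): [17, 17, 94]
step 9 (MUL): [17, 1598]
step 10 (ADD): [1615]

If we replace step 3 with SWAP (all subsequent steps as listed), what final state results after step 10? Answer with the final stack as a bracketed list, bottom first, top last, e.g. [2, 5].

(re-executing from step 3 with the substitution; state before step 3: [4])
step 3 (SWAP): [4]
step 4 (PUSH 67): [4, 67]
step 5 (PUSH -50): [4, 67, -50]
step 6 (ADD): [4, 17]
step 7 (DUP): [4, 17, 17]
step 8 (PUSH 94): [4, 17, 17, 94]
step 9 (MUL): [4, 17, 1598]
step 10 (ADD): [4, 1615]

[4, 1615]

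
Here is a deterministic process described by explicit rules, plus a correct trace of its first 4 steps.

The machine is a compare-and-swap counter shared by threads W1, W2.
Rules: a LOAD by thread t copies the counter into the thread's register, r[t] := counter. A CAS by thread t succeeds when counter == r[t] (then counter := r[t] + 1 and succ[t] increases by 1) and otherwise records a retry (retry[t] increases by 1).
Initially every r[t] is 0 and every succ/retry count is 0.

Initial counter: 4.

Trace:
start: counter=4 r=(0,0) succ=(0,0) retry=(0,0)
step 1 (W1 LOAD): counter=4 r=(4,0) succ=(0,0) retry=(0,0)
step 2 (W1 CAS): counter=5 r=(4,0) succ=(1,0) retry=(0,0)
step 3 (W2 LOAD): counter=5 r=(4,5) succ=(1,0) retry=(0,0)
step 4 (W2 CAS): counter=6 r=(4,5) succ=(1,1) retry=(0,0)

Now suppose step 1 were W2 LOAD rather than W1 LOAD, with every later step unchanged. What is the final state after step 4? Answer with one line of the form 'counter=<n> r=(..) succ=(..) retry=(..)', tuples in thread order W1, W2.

(re-executing from step 1 with the substitution; state before step 1: counter=4 r=(0,0) succ=(0,0) retry=(0,0))
step 1 (W2 LOAD): counter=4 r=(0,4) succ=(0,0) retry=(0,0)
step 2 (W1 CAS): counter=4 r=(0,4) succ=(0,0) retry=(1,0)
step 3 (W2 LOAD): counter=4 r=(0,4) succ=(0,0) retry=(1,0)
step 4 (W2 CAS): counter=5 r=(0,4) succ=(0,1) retry=(1,0)

counter=5 r=(0,4) succ=(0,1) retry=(1,0)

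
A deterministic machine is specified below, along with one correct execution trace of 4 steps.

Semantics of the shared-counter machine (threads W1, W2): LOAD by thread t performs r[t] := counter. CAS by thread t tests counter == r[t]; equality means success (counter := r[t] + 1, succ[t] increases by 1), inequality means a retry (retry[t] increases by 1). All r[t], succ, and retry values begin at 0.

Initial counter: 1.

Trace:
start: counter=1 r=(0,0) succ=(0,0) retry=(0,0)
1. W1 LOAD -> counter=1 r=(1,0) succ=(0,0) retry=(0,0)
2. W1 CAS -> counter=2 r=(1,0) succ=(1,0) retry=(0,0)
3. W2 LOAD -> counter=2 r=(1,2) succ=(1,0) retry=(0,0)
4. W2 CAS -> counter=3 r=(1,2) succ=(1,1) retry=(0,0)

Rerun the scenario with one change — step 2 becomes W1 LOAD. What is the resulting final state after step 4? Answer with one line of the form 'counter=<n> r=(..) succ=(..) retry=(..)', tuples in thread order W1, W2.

counter=2 r=(1,1) succ=(0,1) retry=(0,0)

(re-executing from step 2 with the substitution; state before step 2: counter=1 r=(1,0) succ=(0,0) retry=(0,0))
2. W1 LOAD -> counter=1 r=(1,0) succ=(0,0) retry=(0,0)
3. W2 LOAD -> counter=1 r=(1,1) succ=(0,0) retry=(0,0)
4. W2 CAS -> counter=2 r=(1,1) succ=(0,1) retry=(0,0)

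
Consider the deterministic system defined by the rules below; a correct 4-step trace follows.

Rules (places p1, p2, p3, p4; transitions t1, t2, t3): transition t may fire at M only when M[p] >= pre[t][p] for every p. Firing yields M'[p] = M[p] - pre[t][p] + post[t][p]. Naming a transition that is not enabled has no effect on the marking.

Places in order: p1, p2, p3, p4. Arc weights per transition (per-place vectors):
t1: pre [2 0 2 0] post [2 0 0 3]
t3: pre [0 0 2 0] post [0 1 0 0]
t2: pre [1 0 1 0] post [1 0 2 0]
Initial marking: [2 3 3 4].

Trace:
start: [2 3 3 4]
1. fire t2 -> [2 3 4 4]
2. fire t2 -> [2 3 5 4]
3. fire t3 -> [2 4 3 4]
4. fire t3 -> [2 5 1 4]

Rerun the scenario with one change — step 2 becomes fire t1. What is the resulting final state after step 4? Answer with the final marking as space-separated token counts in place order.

(re-executing from step 2 with the substitution; state before step 2: [2 3 4 4])
2. fire t1 -> [2 3 2 7]
3. fire t3 -> [2 4 0 7]
4. fire t3 -> [2 4 0 7]

2 4 0 7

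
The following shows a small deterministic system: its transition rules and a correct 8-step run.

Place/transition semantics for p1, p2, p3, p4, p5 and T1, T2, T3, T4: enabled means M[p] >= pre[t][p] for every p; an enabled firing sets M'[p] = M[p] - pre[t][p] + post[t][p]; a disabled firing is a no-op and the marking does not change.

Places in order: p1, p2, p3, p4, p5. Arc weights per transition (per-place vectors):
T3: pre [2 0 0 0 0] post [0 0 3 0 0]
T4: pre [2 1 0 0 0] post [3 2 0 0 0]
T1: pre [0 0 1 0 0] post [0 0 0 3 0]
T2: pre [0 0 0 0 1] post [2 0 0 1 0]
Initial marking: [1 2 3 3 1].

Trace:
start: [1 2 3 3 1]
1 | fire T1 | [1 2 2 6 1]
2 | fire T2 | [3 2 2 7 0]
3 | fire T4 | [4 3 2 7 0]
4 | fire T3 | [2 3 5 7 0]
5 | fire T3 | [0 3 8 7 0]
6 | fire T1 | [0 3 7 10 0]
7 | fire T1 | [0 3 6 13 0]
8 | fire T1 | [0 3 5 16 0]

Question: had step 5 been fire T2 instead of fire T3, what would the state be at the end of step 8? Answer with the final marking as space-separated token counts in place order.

2 3 2 16 0

(re-executing from step 5 with the substitution; state before step 5: [2 3 5 7 0])
5 | fire T2 | [2 3 5 7 0]
6 | fire T1 | [2 3 4 10 0]
7 | fire T1 | [2 3 3 13 0]
8 | fire T1 | [2 3 2 16 0]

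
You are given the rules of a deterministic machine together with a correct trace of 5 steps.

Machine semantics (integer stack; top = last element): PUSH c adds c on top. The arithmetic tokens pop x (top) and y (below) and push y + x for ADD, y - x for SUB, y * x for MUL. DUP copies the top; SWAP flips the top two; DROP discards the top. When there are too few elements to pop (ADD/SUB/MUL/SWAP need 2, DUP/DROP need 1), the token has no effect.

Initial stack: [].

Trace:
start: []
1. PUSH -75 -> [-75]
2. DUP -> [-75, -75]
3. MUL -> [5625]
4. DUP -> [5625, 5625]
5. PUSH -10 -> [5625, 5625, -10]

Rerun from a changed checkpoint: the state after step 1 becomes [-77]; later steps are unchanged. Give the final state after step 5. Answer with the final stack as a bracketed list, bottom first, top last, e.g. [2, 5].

[5929, 5929, -10]

state after step 1 := [-77]
2. DUP -> [-77, -77]
3. MUL -> [5929]
4. DUP -> [5929, 5929]
5. PUSH -10 -> [5929, 5929, -10]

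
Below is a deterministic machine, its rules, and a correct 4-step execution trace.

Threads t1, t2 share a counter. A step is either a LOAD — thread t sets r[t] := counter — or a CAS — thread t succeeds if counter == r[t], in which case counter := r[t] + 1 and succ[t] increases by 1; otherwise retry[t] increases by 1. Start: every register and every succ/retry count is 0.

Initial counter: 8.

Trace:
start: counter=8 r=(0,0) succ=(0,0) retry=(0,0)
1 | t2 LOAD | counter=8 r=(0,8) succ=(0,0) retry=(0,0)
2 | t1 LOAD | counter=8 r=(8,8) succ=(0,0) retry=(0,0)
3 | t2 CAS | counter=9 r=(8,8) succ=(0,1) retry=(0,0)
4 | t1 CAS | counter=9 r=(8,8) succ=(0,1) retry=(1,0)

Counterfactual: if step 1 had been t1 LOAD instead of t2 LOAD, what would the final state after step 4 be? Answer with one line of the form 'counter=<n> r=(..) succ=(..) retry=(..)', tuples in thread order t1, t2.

counter=9 r=(8,0) succ=(1,0) retry=(0,1)

(re-executing from step 1 with the substitution; state before step 1: counter=8 r=(0,0) succ=(0,0) retry=(0,0))
1 | t1 LOAD | counter=8 r=(8,0) succ=(0,0) retry=(0,0)
2 | t1 LOAD | counter=8 r=(8,0) succ=(0,0) retry=(0,0)
3 | t2 CAS | counter=8 r=(8,0) succ=(0,0) retry=(0,1)
4 | t1 CAS | counter=9 r=(8,0) succ=(1,0) retry=(0,1)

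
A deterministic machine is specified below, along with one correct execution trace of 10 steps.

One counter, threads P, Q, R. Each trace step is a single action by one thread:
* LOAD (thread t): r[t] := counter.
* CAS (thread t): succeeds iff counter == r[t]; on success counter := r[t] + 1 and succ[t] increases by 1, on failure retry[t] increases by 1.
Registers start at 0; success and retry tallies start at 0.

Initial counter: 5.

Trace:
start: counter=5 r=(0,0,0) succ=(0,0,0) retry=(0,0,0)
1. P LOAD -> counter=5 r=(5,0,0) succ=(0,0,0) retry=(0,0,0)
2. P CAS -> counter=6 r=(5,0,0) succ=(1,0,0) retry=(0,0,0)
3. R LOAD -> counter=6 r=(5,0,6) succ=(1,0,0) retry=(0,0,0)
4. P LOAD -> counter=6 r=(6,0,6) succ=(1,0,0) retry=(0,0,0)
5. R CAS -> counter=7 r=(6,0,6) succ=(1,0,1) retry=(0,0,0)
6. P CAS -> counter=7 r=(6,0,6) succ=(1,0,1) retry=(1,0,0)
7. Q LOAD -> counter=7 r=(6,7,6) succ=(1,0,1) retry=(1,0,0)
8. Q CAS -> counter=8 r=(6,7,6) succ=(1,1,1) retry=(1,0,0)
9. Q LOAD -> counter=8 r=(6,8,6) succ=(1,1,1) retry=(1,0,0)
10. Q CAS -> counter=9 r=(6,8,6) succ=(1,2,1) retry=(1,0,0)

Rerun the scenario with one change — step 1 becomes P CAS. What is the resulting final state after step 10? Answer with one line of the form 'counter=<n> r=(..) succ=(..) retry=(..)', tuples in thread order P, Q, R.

counter=8 r=(5,7,5) succ=(0,2,1) retry=(3,0,0)

(re-executing from step 1 with the substitution; state before step 1: counter=5 r=(0,0,0) succ=(0,0,0) retry=(0,0,0))
1. P CAS -> counter=5 r=(0,0,0) succ=(0,0,0) retry=(1,0,0)
2. P CAS -> counter=5 r=(0,0,0) succ=(0,0,0) retry=(2,0,0)
3. R LOAD -> counter=5 r=(0,0,5) succ=(0,0,0) retry=(2,0,0)
4. P LOAD -> counter=5 r=(5,0,5) succ=(0,0,0) retry=(2,0,0)
5. R CAS -> counter=6 r=(5,0,5) succ=(0,0,1) retry=(2,0,0)
6. P CAS -> counter=6 r=(5,0,5) succ=(0,0,1) retry=(3,0,0)
7. Q LOAD -> counter=6 r=(5,6,5) succ=(0,0,1) retry=(3,0,0)
8. Q CAS -> counter=7 r=(5,6,5) succ=(0,1,1) retry=(3,0,0)
9. Q LOAD -> counter=7 r=(5,7,5) succ=(0,1,1) retry=(3,0,0)
10. Q CAS -> counter=8 r=(5,7,5) succ=(0,2,1) retry=(3,0,0)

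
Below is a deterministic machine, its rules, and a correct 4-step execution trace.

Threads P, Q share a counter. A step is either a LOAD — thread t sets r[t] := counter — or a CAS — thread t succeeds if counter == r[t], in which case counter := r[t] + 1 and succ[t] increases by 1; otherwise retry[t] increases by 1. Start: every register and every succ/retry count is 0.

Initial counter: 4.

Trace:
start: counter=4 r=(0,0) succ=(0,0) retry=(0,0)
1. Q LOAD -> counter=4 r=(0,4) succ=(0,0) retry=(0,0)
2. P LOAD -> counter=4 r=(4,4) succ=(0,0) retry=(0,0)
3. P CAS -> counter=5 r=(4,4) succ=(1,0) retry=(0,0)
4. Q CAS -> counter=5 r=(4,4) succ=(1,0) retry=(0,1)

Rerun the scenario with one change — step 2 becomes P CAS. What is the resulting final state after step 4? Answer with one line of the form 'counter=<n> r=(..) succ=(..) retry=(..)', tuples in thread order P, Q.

counter=5 r=(0,4) succ=(0,1) retry=(2,0)

(re-executing from step 2 with the substitution; state before step 2: counter=4 r=(0,4) succ=(0,0) retry=(0,0))
2. P CAS -> counter=4 r=(0,4) succ=(0,0) retry=(1,0)
3. P CAS -> counter=4 r=(0,4) succ=(0,0) retry=(2,0)
4. Q CAS -> counter=5 r=(0,4) succ=(0,1) retry=(2,0)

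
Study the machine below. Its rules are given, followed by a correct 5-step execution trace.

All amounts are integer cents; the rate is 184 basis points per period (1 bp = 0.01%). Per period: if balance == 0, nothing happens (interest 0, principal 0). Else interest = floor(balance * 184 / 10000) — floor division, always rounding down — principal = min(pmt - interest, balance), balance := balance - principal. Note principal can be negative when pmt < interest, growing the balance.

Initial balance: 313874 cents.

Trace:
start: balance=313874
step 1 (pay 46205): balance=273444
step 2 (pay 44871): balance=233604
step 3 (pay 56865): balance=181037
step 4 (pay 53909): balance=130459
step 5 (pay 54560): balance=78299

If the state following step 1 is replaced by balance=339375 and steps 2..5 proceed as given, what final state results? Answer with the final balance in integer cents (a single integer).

149217

state after step 1 := balance=339375
step 2 (pay 44871): balance=300748
step 3 (pay 56865): balance=249416
step 4 (pay 53909): balance=200096
step 5 (pay 54560): balance=149217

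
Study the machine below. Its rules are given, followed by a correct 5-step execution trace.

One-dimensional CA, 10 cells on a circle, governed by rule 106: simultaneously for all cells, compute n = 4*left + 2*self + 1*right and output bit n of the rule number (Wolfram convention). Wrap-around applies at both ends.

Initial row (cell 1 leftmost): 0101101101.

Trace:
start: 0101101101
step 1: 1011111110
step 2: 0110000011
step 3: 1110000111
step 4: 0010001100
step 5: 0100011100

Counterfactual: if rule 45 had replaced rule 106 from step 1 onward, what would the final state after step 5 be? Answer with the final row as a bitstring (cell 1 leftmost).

1001000010

(re-executing steps 1..5 under rule 45; state before step 1: 0101101101)
step 1: 1111011011
step 2: 0000110110
step 3: 1110101100
step 4: 1001111000
step 5: 1001000010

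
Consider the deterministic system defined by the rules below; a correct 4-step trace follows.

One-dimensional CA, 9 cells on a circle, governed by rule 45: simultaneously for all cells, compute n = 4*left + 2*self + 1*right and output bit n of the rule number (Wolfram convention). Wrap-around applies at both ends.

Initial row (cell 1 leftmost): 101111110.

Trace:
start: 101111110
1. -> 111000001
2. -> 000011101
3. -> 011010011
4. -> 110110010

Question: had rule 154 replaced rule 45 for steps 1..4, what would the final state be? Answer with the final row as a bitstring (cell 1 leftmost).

111101011

(re-executing steps 1..4 under rule 154; state before step 1: 101111110)
1. -> 001111100
2. -> 011111010
3. -> 111110001
4. -> 111101011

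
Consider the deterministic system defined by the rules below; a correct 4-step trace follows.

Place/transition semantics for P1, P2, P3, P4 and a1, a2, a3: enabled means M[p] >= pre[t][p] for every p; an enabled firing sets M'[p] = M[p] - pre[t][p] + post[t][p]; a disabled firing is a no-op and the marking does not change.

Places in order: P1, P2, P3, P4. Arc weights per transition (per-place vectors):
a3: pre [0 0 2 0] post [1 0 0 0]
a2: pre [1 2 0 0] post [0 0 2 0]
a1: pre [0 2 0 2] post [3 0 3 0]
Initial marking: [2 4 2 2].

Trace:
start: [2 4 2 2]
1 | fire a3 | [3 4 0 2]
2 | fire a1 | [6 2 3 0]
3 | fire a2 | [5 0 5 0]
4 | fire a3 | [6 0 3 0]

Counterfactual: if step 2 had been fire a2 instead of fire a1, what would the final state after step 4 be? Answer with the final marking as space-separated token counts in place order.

2 0 2 2

(re-executing from step 2 with the substitution; state before step 2: [3 4 0 2])
2 | fire a2 | [2 2 2 2]
3 | fire a2 | [1 0 4 2]
4 | fire a3 | [2 0 2 2]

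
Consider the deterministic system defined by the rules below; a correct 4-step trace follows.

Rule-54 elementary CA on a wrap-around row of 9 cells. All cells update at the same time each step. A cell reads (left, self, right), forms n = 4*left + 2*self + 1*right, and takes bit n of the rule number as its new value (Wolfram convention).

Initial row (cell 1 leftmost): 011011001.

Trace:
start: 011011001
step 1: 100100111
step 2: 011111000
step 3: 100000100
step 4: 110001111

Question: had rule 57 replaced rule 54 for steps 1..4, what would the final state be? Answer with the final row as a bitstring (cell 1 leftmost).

(re-executing steps 1..4 under rule 57; state before step 1: 011011001)
step 1: 110110100
step 2: 101101010
step 3: 011010101
step 4: 110101010

110101010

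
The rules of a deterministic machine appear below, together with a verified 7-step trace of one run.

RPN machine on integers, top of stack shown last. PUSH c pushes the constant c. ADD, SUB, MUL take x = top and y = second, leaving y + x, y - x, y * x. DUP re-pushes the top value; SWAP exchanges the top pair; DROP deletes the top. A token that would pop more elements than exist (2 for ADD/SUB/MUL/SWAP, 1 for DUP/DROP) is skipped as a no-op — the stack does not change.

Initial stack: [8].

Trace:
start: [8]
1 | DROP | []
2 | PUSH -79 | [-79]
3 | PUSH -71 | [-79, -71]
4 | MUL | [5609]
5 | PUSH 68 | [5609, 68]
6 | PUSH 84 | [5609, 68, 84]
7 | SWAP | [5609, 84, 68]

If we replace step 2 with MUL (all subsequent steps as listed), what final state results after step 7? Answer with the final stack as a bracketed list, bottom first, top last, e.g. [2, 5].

(re-executing from step 2 with the substitution; state before step 2: [])
2 | MUL | []
3 | PUSH -71 | [-71]
4 | MUL | [-71]
5 | PUSH 68 | [-71, 68]
6 | PUSH 84 | [-71, 68, 84]
7 | SWAP | [-71, 84, 68]

[-71, 84, 68]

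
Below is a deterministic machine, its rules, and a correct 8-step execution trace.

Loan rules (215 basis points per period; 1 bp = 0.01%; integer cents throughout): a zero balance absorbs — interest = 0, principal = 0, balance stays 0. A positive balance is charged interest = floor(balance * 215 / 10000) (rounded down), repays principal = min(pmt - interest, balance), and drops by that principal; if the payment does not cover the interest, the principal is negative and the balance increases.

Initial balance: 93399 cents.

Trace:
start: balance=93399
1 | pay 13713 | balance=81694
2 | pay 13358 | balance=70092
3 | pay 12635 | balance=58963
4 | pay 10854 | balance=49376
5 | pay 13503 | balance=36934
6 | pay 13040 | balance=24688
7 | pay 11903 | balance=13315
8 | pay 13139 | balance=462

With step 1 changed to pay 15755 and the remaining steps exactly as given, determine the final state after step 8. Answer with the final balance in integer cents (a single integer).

0

(re-executing from step 1 with the substitution; state before step 1: balance=93399)
1 | pay 15755 | balance=79652
2 | pay 13358 | balance=68006
3 | pay 12635 | balance=56833
4 | pay 10854 | balance=47200
5 | pay 13503 | balance=34711
6 | pay 13040 | balance=22417
7 | pay 11903 | balance=10995
8 | pay 13139 | balance=0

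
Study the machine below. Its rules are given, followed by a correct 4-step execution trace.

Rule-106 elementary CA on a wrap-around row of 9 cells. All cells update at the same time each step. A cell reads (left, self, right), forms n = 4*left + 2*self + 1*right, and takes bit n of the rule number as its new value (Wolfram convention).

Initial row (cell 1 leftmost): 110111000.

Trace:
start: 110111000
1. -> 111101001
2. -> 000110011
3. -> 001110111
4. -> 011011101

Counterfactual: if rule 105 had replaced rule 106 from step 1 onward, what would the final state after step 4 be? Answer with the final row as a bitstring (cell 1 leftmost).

100101110

(re-executing steps 1..4 under rule 105; state before step 1: 110111000)
1. -> 111101010
2. -> 100110101
3. -> 100111011
4. -> 100101110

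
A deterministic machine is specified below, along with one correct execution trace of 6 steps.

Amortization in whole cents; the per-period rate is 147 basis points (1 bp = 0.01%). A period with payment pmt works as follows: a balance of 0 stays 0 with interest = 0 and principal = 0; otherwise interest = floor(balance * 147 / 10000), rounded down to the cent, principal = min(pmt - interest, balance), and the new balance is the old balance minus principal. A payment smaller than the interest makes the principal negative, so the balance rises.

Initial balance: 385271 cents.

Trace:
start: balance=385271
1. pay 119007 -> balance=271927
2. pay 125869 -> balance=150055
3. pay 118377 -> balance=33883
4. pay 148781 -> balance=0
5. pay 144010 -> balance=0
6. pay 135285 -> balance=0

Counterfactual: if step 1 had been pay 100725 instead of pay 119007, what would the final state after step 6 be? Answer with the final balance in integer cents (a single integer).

0

(re-executing from step 1 with the substitution; state before step 1: balance=385271)
1. pay 100725 -> balance=290209
2. pay 125869 -> balance=168606
3. pay 118377 -> balance=52707
4. pay 148781 -> balance=0
5. pay 144010 -> balance=0
6. pay 135285 -> balance=0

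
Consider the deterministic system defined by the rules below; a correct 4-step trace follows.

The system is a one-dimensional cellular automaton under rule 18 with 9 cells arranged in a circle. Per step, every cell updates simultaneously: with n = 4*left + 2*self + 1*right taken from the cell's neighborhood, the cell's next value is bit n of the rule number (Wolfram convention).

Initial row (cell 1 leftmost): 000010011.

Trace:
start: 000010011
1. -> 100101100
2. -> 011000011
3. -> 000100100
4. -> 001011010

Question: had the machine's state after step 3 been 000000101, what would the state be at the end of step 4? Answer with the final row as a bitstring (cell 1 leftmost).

100001000

state after step 3 := 000000101
4. -> 100001000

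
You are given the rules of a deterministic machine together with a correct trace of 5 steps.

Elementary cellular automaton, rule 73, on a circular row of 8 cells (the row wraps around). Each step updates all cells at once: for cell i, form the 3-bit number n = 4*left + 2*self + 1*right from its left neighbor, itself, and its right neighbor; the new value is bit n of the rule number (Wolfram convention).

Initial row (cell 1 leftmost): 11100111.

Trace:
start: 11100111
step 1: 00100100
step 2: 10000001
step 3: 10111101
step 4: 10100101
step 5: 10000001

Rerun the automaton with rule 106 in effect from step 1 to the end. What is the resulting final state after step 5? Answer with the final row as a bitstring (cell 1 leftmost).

(re-executing steps 1..5 under rule 106; state before step 1: 11100111)
step 1: 00101100
step 2: 01011100
step 3: 10110100
step 4: 01111001
step 5: 11001010

11001010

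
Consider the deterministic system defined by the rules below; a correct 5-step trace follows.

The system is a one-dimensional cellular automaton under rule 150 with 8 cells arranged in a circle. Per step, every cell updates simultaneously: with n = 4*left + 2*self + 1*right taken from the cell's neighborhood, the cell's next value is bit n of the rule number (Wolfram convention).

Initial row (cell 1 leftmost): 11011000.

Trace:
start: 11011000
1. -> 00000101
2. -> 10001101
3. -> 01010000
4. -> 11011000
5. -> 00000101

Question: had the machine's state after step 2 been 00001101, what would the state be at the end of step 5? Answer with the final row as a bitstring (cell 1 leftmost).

state after step 2 := 00001101
3. -> 10010001
4. -> 01111010
5. -> 10110011

10110011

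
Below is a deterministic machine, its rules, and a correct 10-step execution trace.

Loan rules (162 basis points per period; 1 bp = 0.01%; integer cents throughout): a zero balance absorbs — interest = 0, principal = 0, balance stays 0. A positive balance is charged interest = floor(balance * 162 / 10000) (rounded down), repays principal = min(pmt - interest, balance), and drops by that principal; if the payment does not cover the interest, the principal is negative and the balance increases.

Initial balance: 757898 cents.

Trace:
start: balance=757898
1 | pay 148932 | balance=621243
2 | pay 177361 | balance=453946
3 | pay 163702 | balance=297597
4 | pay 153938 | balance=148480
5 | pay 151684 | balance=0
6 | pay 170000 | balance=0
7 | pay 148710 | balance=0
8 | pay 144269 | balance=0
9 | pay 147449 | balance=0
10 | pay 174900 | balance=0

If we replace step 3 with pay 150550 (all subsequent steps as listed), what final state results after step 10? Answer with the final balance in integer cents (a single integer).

0

(re-executing from step 3 with the substitution; state before step 3: balance=453946)
3 | pay 150550 | balance=310749
4 | pay 153938 | balance=161845
5 | pay 151684 | balance=12782
6 | pay 170000 | balance=0
7 | pay 148710 | balance=0
8 | pay 144269 | balance=0
9 | pay 147449 | balance=0
10 | pay 174900 | balance=0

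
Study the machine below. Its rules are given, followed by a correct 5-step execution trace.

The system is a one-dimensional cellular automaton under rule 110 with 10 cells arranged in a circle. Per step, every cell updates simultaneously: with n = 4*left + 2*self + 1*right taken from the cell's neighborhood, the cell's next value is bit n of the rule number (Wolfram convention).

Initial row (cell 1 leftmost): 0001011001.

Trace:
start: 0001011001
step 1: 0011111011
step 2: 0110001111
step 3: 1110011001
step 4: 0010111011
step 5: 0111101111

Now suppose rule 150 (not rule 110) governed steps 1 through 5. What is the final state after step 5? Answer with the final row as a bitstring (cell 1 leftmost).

(re-executing steps 1..5 under rule 150; state before step 1: 0001011001)
step 1: 1011000111
step 2: 0000101011
step 3: 1001101000
step 4: 1110001101
step 5: 1101010000

1101010000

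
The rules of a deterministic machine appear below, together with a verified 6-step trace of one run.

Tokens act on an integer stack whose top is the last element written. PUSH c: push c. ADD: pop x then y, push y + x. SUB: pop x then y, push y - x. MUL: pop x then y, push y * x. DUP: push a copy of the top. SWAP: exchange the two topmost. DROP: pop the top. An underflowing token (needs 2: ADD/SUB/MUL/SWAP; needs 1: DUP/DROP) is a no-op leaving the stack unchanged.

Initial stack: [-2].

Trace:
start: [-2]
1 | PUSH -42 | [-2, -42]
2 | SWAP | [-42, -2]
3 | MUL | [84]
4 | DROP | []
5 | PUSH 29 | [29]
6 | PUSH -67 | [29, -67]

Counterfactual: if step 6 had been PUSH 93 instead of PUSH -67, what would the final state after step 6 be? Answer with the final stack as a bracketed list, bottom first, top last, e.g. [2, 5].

[29, 93]

(re-executing from step 6 with the substitution; state before step 6: [29])
6 | PUSH 93 | [29, 93]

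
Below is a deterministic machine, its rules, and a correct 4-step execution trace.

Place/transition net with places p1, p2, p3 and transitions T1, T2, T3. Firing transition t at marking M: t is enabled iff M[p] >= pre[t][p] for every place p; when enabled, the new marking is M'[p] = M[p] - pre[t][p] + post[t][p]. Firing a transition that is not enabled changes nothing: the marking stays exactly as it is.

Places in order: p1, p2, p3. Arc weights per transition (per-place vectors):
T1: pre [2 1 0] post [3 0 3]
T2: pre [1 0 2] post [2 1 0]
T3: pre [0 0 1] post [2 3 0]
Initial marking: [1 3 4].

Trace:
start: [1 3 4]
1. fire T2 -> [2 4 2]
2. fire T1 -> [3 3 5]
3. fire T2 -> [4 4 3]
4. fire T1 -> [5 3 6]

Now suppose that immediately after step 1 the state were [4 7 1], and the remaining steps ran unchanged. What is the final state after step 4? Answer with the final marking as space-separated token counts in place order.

state after step 1 := [4 7 1]
2. fire T1 -> [5 6 4]
3. fire T2 -> [6 7 2]
4. fire T1 -> [7 6 5]

7 6 5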